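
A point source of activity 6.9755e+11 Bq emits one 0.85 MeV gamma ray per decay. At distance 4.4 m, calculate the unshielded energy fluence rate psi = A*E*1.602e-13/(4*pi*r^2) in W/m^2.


psi = A * E * 1.602e-13 / (4*pi*r^2)
psi = 6.9755e+11 * 0.85 * 1.602e-13 / (4*pi*4.4^2)
psi = 3.9043e-04 W/m^2

3.9043e-04


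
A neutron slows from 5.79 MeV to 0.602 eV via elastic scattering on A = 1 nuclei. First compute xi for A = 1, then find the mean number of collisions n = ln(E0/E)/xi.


xi = 1 + (A-1)^2/(2A)*ln((A-1)/(A+1)) = 1 (for A = 1)
n = ln(E0/E) / xi
n = ln(5.79e6 / 0.602) / 1
n = ln(9.617940e+06) / 1 = 16.079

16.079


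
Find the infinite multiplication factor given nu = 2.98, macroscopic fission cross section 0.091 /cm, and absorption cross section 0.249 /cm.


k_inf = nu * Sigma_f / Sigma_a
k_inf = 2.98 * 0.091 / 0.249
k_inf = 1.0891

1.0891


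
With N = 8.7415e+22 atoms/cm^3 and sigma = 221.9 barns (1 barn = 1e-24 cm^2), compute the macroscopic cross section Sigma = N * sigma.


Sigma = N * sigma_barns * 1e-24
Sigma = 8.7415e+22 * 221.9 * 1e-24
Sigma = 19.397 /cm

19.397


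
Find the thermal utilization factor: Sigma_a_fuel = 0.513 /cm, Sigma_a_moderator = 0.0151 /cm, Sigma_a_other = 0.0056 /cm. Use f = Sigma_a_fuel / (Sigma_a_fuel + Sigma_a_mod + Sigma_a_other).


f = Sigma_a_fuel / (Sigma_a_fuel + Sigma_a_mod + Sigma_a_other)
f = 0.513 / (0.513 + 0.0151 + 0.0056)
f = 0.96121

0.96121


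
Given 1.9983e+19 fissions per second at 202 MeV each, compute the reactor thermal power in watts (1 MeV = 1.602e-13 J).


P = fission_rate * E_MeV * 1.602e-13
P = 1.9983e+19 * 202 * 1.602e-13
P = 6.4666e+08 W

6.4666e+08


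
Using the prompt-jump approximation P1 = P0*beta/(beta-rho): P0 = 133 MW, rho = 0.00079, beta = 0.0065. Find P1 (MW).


P1/P0 = beta / (beta - rho)
P1/P0 = 0.0065 / (0.0065 - 0.00079) = 1.138354
P1 = 133 * 1.138354 = 151.40 MW

151.40


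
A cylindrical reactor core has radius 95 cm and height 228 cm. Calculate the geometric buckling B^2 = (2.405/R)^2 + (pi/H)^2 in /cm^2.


B^2 = (2.405/R)^2 + (pi/H)^2
B^2 = (2.405/95)^2 + (pi/228)^2
B^2 = 8.3075e-04 /cm^2

8.3075e-04


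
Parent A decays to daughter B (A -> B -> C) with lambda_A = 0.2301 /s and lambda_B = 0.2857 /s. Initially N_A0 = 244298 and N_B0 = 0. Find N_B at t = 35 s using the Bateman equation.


N_B(t) = lambda_A * N_A0 / (lambda_B - lambda_A) * [exp(-lambda_A*t) - exp(-lambda_B*t)]
exp(-0.2301*35) = 3.179870e-04; exp(-0.2857*35) = 4.542264e-05
N_B = 0.2301 * 244298 / (0.2857 - 0.2301) * (3.179870e-04 - 4.542264e-05)
N_B = 275.57

275.57


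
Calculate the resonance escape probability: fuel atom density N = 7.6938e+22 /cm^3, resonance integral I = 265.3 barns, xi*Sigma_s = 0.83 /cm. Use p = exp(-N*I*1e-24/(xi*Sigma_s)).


p = exp(-N * I * 1e-24 / (xi*Sigma_s))
p = exp(-7.6938e+22 * 265.3 * 1e-24 / 0.83)
p = 2.0877e-11

2.0877e-11


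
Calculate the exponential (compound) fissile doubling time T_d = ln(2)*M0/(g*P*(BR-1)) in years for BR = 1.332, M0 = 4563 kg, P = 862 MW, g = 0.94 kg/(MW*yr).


Breeding gain G = BR - 1 = 1.332 - 1 = 0.332
Fissile production rate = g * P * G = 0.94 * 862 * 0.332 = 269.01296 kg/yr
T_d = ln(2) * M0 / (g * P * G)
T_d = ln(2) * 4563 / 269.01296 = 11.757 yr

11.757


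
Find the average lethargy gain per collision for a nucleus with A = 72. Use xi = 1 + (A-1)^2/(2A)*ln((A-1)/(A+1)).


xi = 1 + (A-1)^2/(2A) * ln((A-1)/(A+1))
xi = 1 + (72-1)^2/(2*72) * ln((72-1)/(72 +1))
xi = 0.027522

0.027522


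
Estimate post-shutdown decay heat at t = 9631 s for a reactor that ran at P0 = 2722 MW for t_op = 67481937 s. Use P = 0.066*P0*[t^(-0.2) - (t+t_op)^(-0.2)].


P/P0 = 0.066 * [t^(-0.2) - (t + t_op)^(-0.2)]
P/P0 = 0.066 * [9631^(-0.2) - (9631 + 67481937)^(-0.2)]
P/P0 = 0.066 * [0.1596856 - 0.02717378] = 0.008745780
P = 2722 * 0.008745780 = 23.806 MW

23.806


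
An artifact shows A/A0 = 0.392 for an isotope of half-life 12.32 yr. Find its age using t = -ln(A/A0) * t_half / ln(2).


lambda = ln(2) / t_half = ln(2) / 12.32 = 0.05626195 /yr
t = -ln(A/A0) / lambda
t = -ln(0.392) / 0.05626195
t = 16.645 yr

16.645


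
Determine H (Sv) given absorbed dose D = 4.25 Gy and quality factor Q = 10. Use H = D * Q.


H = D * Q
H = 4.25 * 10
H = 42.500 Sv

42.500


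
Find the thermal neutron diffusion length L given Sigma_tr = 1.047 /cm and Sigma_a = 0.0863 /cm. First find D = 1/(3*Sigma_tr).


D = 1 / (3 * Sigma_tr) = 1 / (3 * 1.047) = 0.3183699 cm
L = sqrt(D / Sigma_a)
L = sqrt(0.3183699 / 0.0863)
L = 1.9207 cm

1.9207


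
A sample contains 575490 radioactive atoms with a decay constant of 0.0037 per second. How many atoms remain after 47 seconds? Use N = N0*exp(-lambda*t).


N = N0 * exp(-lambda * t)
N = 575490 * exp(-0.0037 * 47)
N = 483631

483631


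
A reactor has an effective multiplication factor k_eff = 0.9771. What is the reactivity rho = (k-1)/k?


rho = (k_eff - 1) / k_eff
rho = (0.9771 - 1) / 0.9771
rho = -0.023437

-0.023437


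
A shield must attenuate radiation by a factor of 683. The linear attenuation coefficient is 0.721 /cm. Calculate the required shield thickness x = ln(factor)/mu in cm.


x = ln(factor) / mu
x = ln(683) / 0.721
x = 9.0520 cm

9.0520


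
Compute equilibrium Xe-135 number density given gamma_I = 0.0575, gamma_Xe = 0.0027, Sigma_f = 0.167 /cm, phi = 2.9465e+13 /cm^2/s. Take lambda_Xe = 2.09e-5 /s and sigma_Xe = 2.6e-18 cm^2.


Xe_eq = (gamma_I + gamma_Xe) * Sigma_f * phi / (lambda_Xe + sigma_Xe * phi)
Numerator = (0.0575 + 0.0027) * 0.167 * 2.9465e+13 = 2.962234e+11
Denominator = 2.09e-5 + 2.6e-18 * 2.9465e+13 = 9.750900e-05
Xe_eq = 2.962234e+11 / 9.750900e-05 = 3.0379e+15 /cm^3

3.0379e+15


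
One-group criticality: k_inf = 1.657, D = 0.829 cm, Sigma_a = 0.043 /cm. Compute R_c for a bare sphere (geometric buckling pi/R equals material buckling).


L^2 = D / Sigma_a = 0.829 / 0.043 = 19.27907 cm^2
B_m^2 = (k_inf - 1) / L^2 = (1.657 - 1) / 19.27907 = 0.03407841 /cm^2
For a bare sphere: B_g = pi/R, so R_c = pi / sqrt(B_m^2)
R_c = pi / sqrt(0.03407841) = 17.018 cm

17.018


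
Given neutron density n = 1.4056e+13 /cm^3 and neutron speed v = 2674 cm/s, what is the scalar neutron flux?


phi = n * v
phi = 1.4056e+13 * 2674
phi = 3.7586e+16 /cm^2/s

3.7586e+16


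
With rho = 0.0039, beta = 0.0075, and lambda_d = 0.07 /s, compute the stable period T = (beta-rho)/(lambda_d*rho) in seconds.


T = (beta - rho) / (lambda_d * rho)
T = (0.0075 - 0.0039) / (0.07 * 0.0039)
T = 13.187 s

13.187


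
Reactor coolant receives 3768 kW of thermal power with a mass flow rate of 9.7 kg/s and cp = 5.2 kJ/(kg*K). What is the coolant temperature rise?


dT = Q / (m_dot * cp)
dT = 3768 / (9.7 * 5.2)
dT = 74.703 C

74.703


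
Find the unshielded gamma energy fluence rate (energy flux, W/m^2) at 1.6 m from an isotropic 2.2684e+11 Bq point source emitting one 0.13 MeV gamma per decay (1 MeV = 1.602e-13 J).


psi = A * E * 1.602e-13 / (4*pi*r^2)
psi = 2.2684e+11 * 0.13 * 1.602e-13 / (4*pi*1.6^2)
psi = 1.4685e-04 W/m^2

1.4685e-04


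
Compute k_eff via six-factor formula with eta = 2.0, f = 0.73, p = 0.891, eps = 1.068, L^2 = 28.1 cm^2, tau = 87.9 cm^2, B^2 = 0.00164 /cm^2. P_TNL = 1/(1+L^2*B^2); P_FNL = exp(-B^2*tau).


k_inf = eta*f*p*eps = 2.0*0.73*0.891*1.068 = 1.389318
P_TNL = 1/(1 + L^2*B^2) = 1/(1 + 28.1*0.00164) = 0.9559462
P_FNL = exp(-B^2*tau) = exp(-0.00164*87.9) = 0.8657527
k_eff = k_inf * P_TNL * P_FNL = 1.389318 * 0.9559462 * 0.8657527
k_eff = 1.1498

1.1498


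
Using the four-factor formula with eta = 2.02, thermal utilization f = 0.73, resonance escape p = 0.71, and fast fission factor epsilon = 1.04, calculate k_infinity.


k_inf = eta * f * p * epsilon
k_inf = 2.02 * 0.73 * 0.71 * 1.04
k_inf = 1.0888

1.0888


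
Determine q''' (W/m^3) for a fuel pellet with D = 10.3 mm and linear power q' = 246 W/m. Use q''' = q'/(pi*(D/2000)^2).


r = D / 2 / 1000 = 10.3 / 2 / 1000 = 0.00515 m
q''' = q' / (pi * r^2)
q''' = 246 / (pi * 0.00515^2)
q''' = 2.9524e+06 W/m^3

2.9524e+06


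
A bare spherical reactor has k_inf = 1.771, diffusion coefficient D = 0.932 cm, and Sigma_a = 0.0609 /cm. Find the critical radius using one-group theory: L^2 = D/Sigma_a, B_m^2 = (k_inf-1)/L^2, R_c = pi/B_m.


L^2 = D / Sigma_a = 0.932 / 0.0609 = 15.30378 cm^2
B_m^2 = (k_inf - 1) / L^2 = (1.771 - 1) / 15.30378 = 0.05037971 /cm^2
For a bare sphere: B_g = pi/R, so R_c = pi / sqrt(B_m^2)
R_c = pi / sqrt(0.05037971) = 13.997 cm

13.997


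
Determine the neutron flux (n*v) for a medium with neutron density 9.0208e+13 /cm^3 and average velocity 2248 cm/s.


phi = n * v
phi = 9.0208e+13 * 2248
phi = 2.0279e+17 /cm^2/s

2.0279e+17


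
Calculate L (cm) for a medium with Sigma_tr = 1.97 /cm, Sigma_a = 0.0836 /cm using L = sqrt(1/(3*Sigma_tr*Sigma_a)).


D = 1 / (3 * Sigma_tr) = 1 / (3 * 1.97) = 0.1692047 cm
L = sqrt(D / Sigma_a)
L = sqrt(0.1692047 / 0.0836)
L = 1.4227 cm

1.4227


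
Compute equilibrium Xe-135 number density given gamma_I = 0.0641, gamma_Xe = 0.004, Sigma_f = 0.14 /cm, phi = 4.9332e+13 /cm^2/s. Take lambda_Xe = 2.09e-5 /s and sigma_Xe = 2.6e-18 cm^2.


Xe_eq = (gamma_I + gamma_Xe) * Sigma_f * phi / (lambda_Xe + sigma_Xe * phi)
Numerator = (0.0641 + 0.004) * 0.14 * 4.9332e+13 = 4.703313e+11
Denominator = 2.09e-5 + 2.6e-18 * 4.9332e+13 = 1.491632e-04
Xe_eq = 4.703313e+11 / 1.491632e-04 = 3.1531e+15 /cm^3

3.1531e+15


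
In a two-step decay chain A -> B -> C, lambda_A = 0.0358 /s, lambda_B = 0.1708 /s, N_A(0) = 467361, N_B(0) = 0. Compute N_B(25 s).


N_B(t) = lambda_A * N_A0 / (lambda_B - lambda_A) * [exp(-lambda_A*t) - exp(-lambda_B*t)]
exp(-0.0358*25) = 0.4086076; exp(-0.1708*25) = 0.01398178
N_B = 0.0358 * 467361 / (0.1708 - 0.0358) * (0.4086076 - 0.01398178)
N_B = 48909

48909


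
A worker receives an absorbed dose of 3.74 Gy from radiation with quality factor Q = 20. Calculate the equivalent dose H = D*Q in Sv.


H = D * Q
H = 3.74 * 20
H = 74.800 Sv

74.800


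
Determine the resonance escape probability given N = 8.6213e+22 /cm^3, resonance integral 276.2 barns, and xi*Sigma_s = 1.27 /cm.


p = exp(-N * I * 1e-24 / (xi*Sigma_s))
p = exp(-8.6213e+22 * 276.2 * 1e-24 / 1.27)
p = 7.1968e-09

7.1968e-09


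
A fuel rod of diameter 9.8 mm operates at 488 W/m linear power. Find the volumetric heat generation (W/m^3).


r = D / 2 / 1000 = 9.8 / 2 / 1000 = 0.0049 m
q''' = q' / (pi * r^2)
q''' = 488 / (pi * 0.0049^2)
q''' = 6.4696e+06 W/m^3

6.4696e+06


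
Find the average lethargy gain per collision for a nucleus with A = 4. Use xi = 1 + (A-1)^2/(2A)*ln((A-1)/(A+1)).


xi = 1 + (A-1)^2/(2A) * ln((A-1)/(A+1))
xi = 1 + (4-1)^2/(2*4) * ln((4-1)/(4 +1))
xi = 0.42532

0.42532


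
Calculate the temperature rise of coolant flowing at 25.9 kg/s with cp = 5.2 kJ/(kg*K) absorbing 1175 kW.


dT = Q / (m_dot * cp)
dT = 1175 / (25.9 * 5.2)
dT = 8.7244 C

8.7244


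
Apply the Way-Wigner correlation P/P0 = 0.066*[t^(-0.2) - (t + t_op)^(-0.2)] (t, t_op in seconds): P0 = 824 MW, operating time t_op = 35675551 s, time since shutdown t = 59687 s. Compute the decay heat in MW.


P/P0 = 0.066 * [t^(-0.2) - (t + t_op)^(-0.2)]
P/P0 = 0.066 * [59687^(-0.2) - (59687 + 35675551)^(-0.2)]
P/P0 = 0.066 * [0.1108726 - 0.03085892] = 0.005280903
P = 824 * 0.005280903 = 4.3515 MW

4.3515


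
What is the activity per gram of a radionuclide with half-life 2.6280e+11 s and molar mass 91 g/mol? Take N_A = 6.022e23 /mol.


lambda = ln(2) / t_half = ln(2) / 2.6280e+11 = 2.637546e-12 /s
SA = lambda * N_A / M
SA = 2.637546e-12 * 6.022e23 / 91
SA = 1.7454e+10 Bq/g

1.7454e+10


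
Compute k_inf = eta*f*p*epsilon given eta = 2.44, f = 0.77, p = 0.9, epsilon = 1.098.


k_inf = eta * f * p * epsilon
k_inf = 2.44 * 0.77 * 0.9 * 1.098
k_inf = 1.8566

1.8566


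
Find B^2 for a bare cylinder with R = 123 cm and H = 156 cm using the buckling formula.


B^2 = (2.405/R)^2 + (pi/H)^2
B^2 = (2.405/123)^2 + (pi/156)^2
B^2 = 7.8787e-04 /cm^2

7.8787e-04


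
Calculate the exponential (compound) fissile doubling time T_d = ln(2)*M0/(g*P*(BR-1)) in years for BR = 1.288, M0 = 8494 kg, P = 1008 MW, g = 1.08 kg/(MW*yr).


Breeding gain G = BR - 1 = 1.288 - 1 = 0.288
Fissile production rate = g * P * G = 1.08 * 1008 * 0.288 = 313.52832 kg/yr
T_d = ln(2) * M0 / (g * P * G)
T_d = ln(2) * 8494 / 313.52832 = 18.779 yr

18.779


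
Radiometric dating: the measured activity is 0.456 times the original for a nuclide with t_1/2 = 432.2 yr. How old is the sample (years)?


lambda = ln(2) / t_half = ln(2) / 432.2 = 0.001603765 /yr
t = -ln(A/A0) / lambda
t = -ln(0.456) / 0.001603765
t = 489.64 yr

489.64


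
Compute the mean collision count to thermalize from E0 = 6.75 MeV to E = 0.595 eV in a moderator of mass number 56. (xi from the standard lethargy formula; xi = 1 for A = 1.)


xi = 1 + (A-1)^2/(2A)*ln((A-1)/(A+1)) = 0.03529286 (for A = 56)
n = ln(E0/E) / xi
n = ln(6.75e6 / 0.595) / 0.03529286
n = ln(1.134454e+07) / 0.03529286 = 460.27

460.27


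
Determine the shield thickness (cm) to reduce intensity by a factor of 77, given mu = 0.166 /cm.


x = ln(factor) / mu
x = ln(77) / 0.166
x = 26.168 cm

26.168


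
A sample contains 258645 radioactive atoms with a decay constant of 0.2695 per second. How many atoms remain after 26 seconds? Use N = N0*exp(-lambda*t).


N = N0 * exp(-lambda * t)
N = 258645 * exp(-0.2695 * 26)
N = 234.21

234.21


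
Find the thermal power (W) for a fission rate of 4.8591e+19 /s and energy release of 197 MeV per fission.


P = fission_rate * E_MeV * 1.602e-13
P = 4.8591e+19 * 197 * 1.602e-13
P = 1.5335e+09 W

1.5335e+09


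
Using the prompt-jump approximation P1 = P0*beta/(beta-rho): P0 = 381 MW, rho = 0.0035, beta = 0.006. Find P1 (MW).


P1/P0 = beta / (beta - rho)
P1/P0 = 0.006 / (0.006 - 0.0035) = 2.400000
P1 = 381 * 2.400000 = 914.40 MW

914.40


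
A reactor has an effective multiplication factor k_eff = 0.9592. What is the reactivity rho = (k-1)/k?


rho = (k_eff - 1) / k_eff
rho = (0.9592 - 1) / 0.9592
rho = -0.042535

-0.042535


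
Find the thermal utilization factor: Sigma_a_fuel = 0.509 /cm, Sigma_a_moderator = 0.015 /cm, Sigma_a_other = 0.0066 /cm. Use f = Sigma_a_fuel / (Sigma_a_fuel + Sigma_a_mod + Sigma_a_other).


f = Sigma_a_fuel / (Sigma_a_fuel + Sigma_a_mod + Sigma_a_other)
f = 0.509 / (0.509 + 0.015 + 0.0066)
f = 0.95929

0.95929


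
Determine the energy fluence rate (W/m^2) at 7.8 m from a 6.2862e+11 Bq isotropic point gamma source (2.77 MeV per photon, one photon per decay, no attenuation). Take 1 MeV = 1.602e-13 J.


psi = A * E * 1.602e-13 / (4*pi*r^2)
psi = 6.2862e+11 * 2.77 * 1.602e-13 / (4*pi*7.8^2)
psi = 3.6486e-04 W/m^2

3.6486e-04


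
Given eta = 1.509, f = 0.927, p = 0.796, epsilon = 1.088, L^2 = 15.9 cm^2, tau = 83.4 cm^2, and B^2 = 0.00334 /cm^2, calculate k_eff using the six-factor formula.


k_inf = eta*f*p*eps = 1.509*0.927*0.796*1.088 = 1.211465
P_TNL = 1/(1 + L^2*B^2) = 1/(1 + 15.9*0.00334) = 0.9495720
P_FNL = exp(-B^2*tau) = exp(-0.00334*83.4) = 0.7568759
k_eff = k_inf * P_TNL * P_FNL = 1.211465 * 0.9495720 * 0.7568759
k_eff = 0.87069

0.87069


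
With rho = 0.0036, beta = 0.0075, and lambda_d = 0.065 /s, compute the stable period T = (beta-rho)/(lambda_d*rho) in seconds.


T = (beta - rho) / (lambda_d * rho)
T = (0.0075 - 0.0036) / (0.065 * 0.0036)
T = 16.667 s

16.667


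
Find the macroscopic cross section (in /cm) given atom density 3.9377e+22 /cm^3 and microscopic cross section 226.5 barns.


Sigma = N * sigma_barns * 1e-24
Sigma = 3.9377e+22 * 226.5 * 1e-24
Sigma = 8.9189 /cm

8.9189


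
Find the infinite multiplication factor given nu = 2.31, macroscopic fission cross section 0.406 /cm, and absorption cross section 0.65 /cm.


k_inf = nu * Sigma_f / Sigma_a
k_inf = 2.31 * 0.406 / 0.65
k_inf = 1.4429

1.4429


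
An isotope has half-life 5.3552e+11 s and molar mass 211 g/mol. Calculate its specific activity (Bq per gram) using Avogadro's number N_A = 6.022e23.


lambda = ln(2) / t_half = ln(2) / 5.3552e+11 = 1.294344e-12 /s
SA = lambda * N_A / M
SA = 1.294344e-12 * 6.022e23 / 211
SA = 3.6941e+09 Bq/g

3.6941e+09


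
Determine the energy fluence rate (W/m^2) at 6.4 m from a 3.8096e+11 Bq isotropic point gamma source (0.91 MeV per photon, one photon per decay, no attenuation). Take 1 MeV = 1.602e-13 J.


psi = A * E * 1.602e-13 / (4*pi*r^2)
psi = 3.8096e+11 * 0.91 * 1.602e-13 / (4*pi*6.4^2)
psi = 1.0790e-04 W/m^2

1.0790e-04


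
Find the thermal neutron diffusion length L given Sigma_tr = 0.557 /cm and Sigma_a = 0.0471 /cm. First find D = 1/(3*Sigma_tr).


D = 1 / (3 * Sigma_tr) = 1 / (3 * 0.557) = 0.5984440 cm
L = sqrt(D / Sigma_a)
L = sqrt(0.5984440 / 0.0471)
L = 3.5645 cm

3.5645


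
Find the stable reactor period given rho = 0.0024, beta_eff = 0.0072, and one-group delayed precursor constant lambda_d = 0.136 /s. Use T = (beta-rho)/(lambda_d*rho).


T = (beta - rho) / (lambda_d * rho)
T = (0.0072 - 0.0024) / (0.136 * 0.0024)
T = 14.706 s

14.706


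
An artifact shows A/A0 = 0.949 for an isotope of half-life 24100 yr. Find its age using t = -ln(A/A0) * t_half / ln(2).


lambda = ln(2) / t_half = ln(2) / 24100 = 2.876129e-05 /yr
t = -ln(A/A0) / lambda
t = -ln(0.949) / 2.876129e-05
t = 1820.0 yr

1820.0


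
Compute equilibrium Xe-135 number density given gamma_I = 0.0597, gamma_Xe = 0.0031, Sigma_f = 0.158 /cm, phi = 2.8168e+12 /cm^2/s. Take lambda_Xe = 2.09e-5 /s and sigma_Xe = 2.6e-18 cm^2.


Xe_eq = (gamma_I + gamma_Xe) * Sigma_f * phi / (lambda_Xe + sigma_Xe * phi)
Numerator = (0.0597 + 0.0031) * 0.158 * 2.8168e+12 = 2.794942e+10
Denominator = 2.09e-5 + 2.6e-18 * 2.8168e+12 = 2.822368e-05
Xe_eq = 2.794942e+10 / 2.822368e-05 = 9.9028e+14 /cm^3

9.9028e+14


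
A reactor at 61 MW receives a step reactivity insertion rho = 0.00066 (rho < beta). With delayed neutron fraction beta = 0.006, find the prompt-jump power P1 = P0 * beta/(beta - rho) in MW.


P1/P0 = beta / (beta - rho)
P1/P0 = 0.006 / (0.006 - 0.00066) = 1.123596
P1 = 61 * 1.123596 = 68.539 MW

68.539


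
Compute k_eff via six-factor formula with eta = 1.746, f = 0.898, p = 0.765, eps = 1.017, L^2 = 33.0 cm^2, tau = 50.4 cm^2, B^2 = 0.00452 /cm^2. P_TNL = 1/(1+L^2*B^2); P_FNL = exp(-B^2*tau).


k_inf = eta*f*p*eps = 1.746*0.898*0.765*1.017 = 1.219840
P_TNL = 1/(1 + L^2*B^2) = 1/(1 + 33.0*0.00452) = 0.8702008
P_FNL = exp(-B^2*tau) = exp(-0.00452*50.4) = 0.7962771
k_eff = k_inf * P_TNL * P_FNL = 1.219840 * 0.8702008 * 0.7962771
k_eff = 0.84525

0.84525


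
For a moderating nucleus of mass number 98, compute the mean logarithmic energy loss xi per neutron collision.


xi = 1 + (A-1)^2/(2A) * ln((A-1)/(A+1))
xi = 1 + (98-1)^2/(2*98) * ln((98-1)/(98 +1))
xi = 0.020270

0.020270


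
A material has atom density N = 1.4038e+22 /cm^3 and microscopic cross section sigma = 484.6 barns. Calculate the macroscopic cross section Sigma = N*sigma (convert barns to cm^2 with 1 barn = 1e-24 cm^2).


Sigma = N * sigma_barns * 1e-24
Sigma = 1.4038e+22 * 484.6 * 1e-24
Sigma = 6.8028 /cm

6.8028


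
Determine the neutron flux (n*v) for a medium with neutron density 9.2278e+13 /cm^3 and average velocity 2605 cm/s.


phi = n * v
phi = 9.2278e+13 * 2605
phi = 2.4038e+17 /cm^2/s

2.4038e+17


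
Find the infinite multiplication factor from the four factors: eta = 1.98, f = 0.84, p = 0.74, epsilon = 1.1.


k_inf = eta * f * p * epsilon
k_inf = 1.98 * 0.84 * 0.74 * 1.1
k_inf = 1.3538

1.3538


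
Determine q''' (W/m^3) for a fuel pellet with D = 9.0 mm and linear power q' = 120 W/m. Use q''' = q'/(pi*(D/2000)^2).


r = D / 2 / 1000 = 9.0 / 2 / 1000 = 0.0045 m
q''' = q' / (pi * r^2)
q''' = 120 / (pi * 0.0045^2)
q''' = 1.8863e+06 W/m^3

1.8863e+06


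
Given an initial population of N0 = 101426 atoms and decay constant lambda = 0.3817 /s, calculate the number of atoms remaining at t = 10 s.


N = N0 * exp(-lambda * t)
N = 101426 * exp(-0.3817 * 10)
N = 2230.7

2230.7


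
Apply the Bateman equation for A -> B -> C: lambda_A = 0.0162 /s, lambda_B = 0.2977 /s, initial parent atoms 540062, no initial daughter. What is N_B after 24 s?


N_B(t) = lambda_A * N_A0 / (lambda_B - lambda_A) * [exp(-lambda_A*t) - exp(-lambda_B*t)]
exp(-0.0162*24) = 0.6778698; exp(-0.2977*24) = 7.889560e-04
N_B = 0.0162 * 540062 / (0.2977 - 0.0162) * (0.6778698 - 7.889560e-04)
N_B = 21044

21044


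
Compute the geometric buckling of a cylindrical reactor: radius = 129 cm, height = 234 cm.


B^2 = (2.405/R)^2 + (pi/H)^2
B^2 = (2.405/129)^2 + (pi/234)^2
B^2 = 5.2782e-04 /cm^2

5.2782e-04


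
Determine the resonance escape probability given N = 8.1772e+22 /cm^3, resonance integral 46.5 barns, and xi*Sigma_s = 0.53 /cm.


p = exp(-N * I * 1e-24 / (xi*Sigma_s))
p = exp(-8.1772e+22 * 46.5 * 1e-24 / 0.53)
p = 7.6599e-04

7.6599e-04


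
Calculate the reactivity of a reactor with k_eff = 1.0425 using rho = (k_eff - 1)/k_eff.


rho = (k_eff - 1) / k_eff
rho = (1.0425 - 1) / 1.0425
rho = 0.040767

0.040767


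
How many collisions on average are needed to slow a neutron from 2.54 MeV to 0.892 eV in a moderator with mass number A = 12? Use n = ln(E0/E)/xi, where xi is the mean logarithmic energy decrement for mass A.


xi = 1 + (A-1)^2/(2A)*ln((A-1)/(A+1)) = 0.1577690 (for A = 12)
n = ln(E0/E) / xi
n = ln(2.54e6 / 0.892) / 0.1577690
n = ln(2.847534e+06) / 0.1577690 = 94.201

94.201


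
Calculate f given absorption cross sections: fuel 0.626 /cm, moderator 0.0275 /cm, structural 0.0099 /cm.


f = Sigma_a_fuel / (Sigma_a_fuel + Sigma_a_mod + Sigma_a_other)
f = 0.626 / (0.626 + 0.0275 + 0.0099)
f = 0.94362

0.94362


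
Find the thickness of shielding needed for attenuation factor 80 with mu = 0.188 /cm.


x = ln(factor) / mu
x = ln(80) / 0.188
x = 23.309 cm

23.309


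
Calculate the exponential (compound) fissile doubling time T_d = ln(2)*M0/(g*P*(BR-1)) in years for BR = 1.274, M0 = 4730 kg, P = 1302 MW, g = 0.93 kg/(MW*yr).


Breeding gain G = BR - 1 = 1.274 - 1 = 0.274
Fissile production rate = g * P * G = 0.93 * 1302 * 0.274 = 331.77564 kg/yr
T_d = ln(2) * M0 / (g * P * G)
T_d = ln(2) * 4730 / 331.77564 = 9.8819 yr

9.8819


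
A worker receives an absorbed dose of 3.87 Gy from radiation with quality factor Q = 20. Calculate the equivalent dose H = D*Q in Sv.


H = D * Q
H = 3.87 * 20
H = 77.400 Sv

77.400


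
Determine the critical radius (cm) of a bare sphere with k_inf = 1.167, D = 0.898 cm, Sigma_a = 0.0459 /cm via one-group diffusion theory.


L^2 = D / Sigma_a = 0.898 / 0.0459 = 19.56427 cm^2
B_m^2 = (k_inf - 1) / L^2 = (1.167 - 1) / 19.56427 = 0.008535969 /cm^2
For a bare sphere: B_g = pi/R, so R_c = pi / sqrt(B_m^2)
R_c = pi / sqrt(0.008535969) = 34.003 cm

34.003


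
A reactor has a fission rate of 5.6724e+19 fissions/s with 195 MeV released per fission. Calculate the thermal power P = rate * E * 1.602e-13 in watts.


P = fission_rate * E_MeV * 1.602e-13
P = 5.6724e+19 * 195 * 1.602e-13
P = 1.7720e+09 W

1.7720e+09


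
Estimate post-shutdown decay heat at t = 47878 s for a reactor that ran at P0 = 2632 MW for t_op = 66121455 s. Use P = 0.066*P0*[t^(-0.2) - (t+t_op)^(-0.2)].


P/P0 = 0.066 * [t^(-0.2) - (t + t_op)^(-0.2)]
P/P0 = 0.066 * [47878^(-0.2) - (47878 + 66121455)^(-0.2)]
P/P0 = 0.066 * [0.1158705 - 0.02728153] = 0.005846872
P = 2632 * 0.005846872 = 15.389 MW

15.389


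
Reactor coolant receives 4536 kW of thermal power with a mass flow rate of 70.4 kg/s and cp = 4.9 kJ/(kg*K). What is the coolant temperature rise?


dT = Q / (m_dot * cp)
dT = 4536 / (70.4 * 4.9)
dT = 13.149 C

13.149


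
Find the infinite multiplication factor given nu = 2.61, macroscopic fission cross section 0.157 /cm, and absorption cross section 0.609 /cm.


k_inf = nu * Sigma_f / Sigma_a
k_inf = 2.61 * 0.157 / 0.609
k_inf = 0.67286

0.67286


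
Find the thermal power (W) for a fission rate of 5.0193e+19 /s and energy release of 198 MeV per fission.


P = fission_rate * E_MeV * 1.602e-13
P = 5.0193e+19 * 198 * 1.602e-13
P = 1.5921e+09 W

1.5921e+09


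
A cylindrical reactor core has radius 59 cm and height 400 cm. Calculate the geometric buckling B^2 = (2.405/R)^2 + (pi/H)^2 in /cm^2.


B^2 = (2.405/R)^2 + (pi/H)^2
B^2 = (2.405/59)^2 + (pi/400)^2
B^2 = 0.0017233 /cm^2

0.0017233


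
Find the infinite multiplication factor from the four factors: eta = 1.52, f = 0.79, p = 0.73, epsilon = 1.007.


k_inf = eta * f * p * epsilon
k_inf = 1.52 * 0.79 * 0.73 * 1.007
k_inf = 0.88272

0.88272


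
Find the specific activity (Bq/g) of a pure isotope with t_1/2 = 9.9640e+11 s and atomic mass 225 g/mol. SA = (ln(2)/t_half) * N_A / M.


lambda = ln(2) / t_half = ln(2) / 9.9640e+11 = 6.956515e-13 /s
SA = lambda * N_A / M
SA = 6.956515e-13 * 6.022e23 / 225
SA = 1.8619e+09 Bq/g

1.8619e+09


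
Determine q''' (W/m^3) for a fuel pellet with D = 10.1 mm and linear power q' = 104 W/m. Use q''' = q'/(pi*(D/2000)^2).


r = D / 2 / 1000 = 10.1 / 2 / 1000 = 0.00505 m
q''' = q' / (pi * r^2)
q''' = 104 / (pi * 0.00505^2)
q''' = 1.2981e+06 W/m^3

1.2981e+06


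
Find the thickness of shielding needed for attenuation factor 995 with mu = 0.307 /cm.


x = ln(factor) / mu
x = ln(995) / 0.307
x = 22.485 cm

22.485


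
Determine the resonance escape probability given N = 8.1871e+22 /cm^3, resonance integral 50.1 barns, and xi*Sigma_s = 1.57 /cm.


p = exp(-N * I * 1e-24 / (xi*Sigma_s))
p = exp(-8.1871e+22 * 50.1 * 1e-24 / 1.57)
p = 0.073346

0.073346


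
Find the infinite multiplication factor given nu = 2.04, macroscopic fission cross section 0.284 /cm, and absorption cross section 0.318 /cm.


k_inf = nu * Sigma_f / Sigma_a
k_inf = 2.04 * 0.284 / 0.318
k_inf = 1.8219

1.8219


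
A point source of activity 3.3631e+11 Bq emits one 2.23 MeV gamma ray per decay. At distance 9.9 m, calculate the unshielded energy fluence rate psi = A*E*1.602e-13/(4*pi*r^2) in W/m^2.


psi = A * E * 1.602e-13 / (4*pi*r^2)
psi = 3.3631e+11 * 2.23 * 1.602e-13 / (4*pi*9.9^2)
psi = 9.7550e-05 W/m^2

9.7550e-05


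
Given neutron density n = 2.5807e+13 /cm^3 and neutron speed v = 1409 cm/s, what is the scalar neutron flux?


phi = n * v
phi = 2.5807e+13 * 1409
phi = 3.6362e+16 /cm^2/s

3.6362e+16


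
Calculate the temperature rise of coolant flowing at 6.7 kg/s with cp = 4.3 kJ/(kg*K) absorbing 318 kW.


dT = Q / (m_dot * cp)
dT = 318 / (6.7 * 4.3)
dT = 11.038 C

11.038


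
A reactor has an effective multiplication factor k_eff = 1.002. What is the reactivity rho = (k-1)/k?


rho = (k_eff - 1) / k_eff
rho = (1.002 - 1) / 1.002
rho = 0.0019960

0.0019960


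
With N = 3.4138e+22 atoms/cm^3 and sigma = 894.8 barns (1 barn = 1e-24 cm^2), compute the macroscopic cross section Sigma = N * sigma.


Sigma = N * sigma_barns * 1e-24
Sigma = 3.4138e+22 * 894.8 * 1e-24
Sigma = 30.547 /cm

30.547


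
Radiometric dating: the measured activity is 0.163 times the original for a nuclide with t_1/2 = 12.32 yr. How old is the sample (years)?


lambda = ln(2) / t_half = ln(2) / 12.32 = 0.05626195 /yr
t = -ln(A/A0) / lambda
t = -ln(0.163) / 0.05626195
t = 32.242 yr

32.242


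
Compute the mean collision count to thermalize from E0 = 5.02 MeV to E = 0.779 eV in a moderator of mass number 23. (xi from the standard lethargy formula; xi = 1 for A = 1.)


xi = 1 + (A-1)^2/(2A)*ln((A-1)/(A+1)) = 0.08448899 (for A = 23)
n = ln(E0/E) / xi
n = ln(5.02e6 / 0.779) / 0.08448899
n = ln(6.444159e+06) / 0.08448899 = 185.57

185.57


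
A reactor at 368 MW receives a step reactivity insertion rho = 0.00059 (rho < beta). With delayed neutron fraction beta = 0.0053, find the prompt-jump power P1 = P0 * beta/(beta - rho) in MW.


P1/P0 = beta / (beta - rho)
P1/P0 = 0.0053 / (0.0053 - 0.00059) = 1.125265
P1 = 368 * 1.125265 = 414.10 MW

414.10


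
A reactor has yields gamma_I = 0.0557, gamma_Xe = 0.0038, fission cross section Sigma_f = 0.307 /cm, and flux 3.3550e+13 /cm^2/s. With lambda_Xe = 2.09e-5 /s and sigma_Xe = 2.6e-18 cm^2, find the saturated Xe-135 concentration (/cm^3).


Xe_eq = (gamma_I + gamma_Xe) * Sigma_f * phi / (lambda_Xe + sigma_Xe * phi)
Numerator = (0.0557 + 0.0038) * 0.307 * 3.3550e+13 = 6.128411e+11
Denominator = 2.09e-5 + 2.6e-18 * 3.3550e+13 = 1.081300e-04
Xe_eq = 6.128411e+11 / 1.081300e-04 = 5.6676e+15 /cm^3

5.6676e+15


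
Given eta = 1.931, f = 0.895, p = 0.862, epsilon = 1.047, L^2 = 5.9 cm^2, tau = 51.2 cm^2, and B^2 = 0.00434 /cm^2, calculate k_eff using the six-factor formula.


k_inf = eta*f*p*eps = 1.931*0.895*0.862*1.047 = 1.559765
P_TNL = 1/(1 + L^2*B^2) = 1/(1 + 5.9*0.00434) = 0.9750333
P_FNL = exp(-B^2*tau) = exp(-0.00434*51.2) = 0.8007488
k_eff = k_inf * P_TNL * P_FNL = 1.559765 * 0.9750333 * 0.8007488
k_eff = 1.2178

1.2178


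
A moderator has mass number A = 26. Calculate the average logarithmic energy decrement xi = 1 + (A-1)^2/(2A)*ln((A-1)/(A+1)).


xi = 1 + (A-1)^2/(2A) * ln((A-1)/(A+1))
xi = 1 + (26-1)^2/(2*26) * ln((26-1)/(26 +1))
xi = 0.074987

0.074987


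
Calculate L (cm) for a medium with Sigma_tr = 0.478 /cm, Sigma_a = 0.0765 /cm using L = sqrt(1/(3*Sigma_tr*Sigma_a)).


D = 1 / (3 * Sigma_tr) = 1 / (3 * 0.478) = 0.6973501 cm
L = sqrt(D / Sigma_a)
L = sqrt(0.6973501 / 0.0765)
L = 3.0192 cm

3.0192


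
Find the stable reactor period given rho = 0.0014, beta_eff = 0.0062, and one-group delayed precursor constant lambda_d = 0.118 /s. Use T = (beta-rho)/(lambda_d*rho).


T = (beta - rho) / (lambda_d * rho)
T = (0.0062 - 0.0014) / (0.118 * 0.0014)
T = 29.056 s

29.056


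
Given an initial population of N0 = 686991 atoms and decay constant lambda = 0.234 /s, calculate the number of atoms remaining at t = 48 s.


N = N0 * exp(-lambda * t)
N = 686991 * exp(-0.234 * 48)
N = 9.0982

9.0982


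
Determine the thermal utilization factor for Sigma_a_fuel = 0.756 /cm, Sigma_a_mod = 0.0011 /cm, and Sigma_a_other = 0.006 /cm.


f = Sigma_a_fuel / (Sigma_a_fuel + Sigma_a_mod + Sigma_a_other)
f = 0.756 / (0.756 + 0.0011 + 0.006)
f = 0.99070

0.99070


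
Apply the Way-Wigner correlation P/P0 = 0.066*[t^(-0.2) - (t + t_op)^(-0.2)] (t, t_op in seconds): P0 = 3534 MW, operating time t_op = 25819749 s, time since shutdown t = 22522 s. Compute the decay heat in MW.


P/P0 = 0.066 * [t^(-0.2) - (t + t_op)^(-0.2)]
P/P0 = 0.066 * [22522^(-0.2) - (22522 + 25819749)^(-0.2)]
P/P0 = 0.066 * [0.1347344 - 0.03292561] = 0.006719380
P = 3534 * 0.006719380 = 23.746 MW

23.746


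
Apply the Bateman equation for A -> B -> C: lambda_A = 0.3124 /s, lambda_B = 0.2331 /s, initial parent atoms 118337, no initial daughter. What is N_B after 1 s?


N_B(t) = lambda_A * N_A0 / (lambda_B - lambda_A) * [exp(-lambda_A*t) - exp(-lambda_B*t)]
exp(-0.3124*1) = 0.7316888; exp(-0.2331*1) = 0.7920744
N_B = 0.3124 * 118337 / (0.2331 - 0.3124) * (0.7316888 - 0.7920744)
N_B = 28151

28151


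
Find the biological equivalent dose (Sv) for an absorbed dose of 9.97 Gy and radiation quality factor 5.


H = D * Q
H = 9.97 * 5
H = 49.850 Sv

49.850


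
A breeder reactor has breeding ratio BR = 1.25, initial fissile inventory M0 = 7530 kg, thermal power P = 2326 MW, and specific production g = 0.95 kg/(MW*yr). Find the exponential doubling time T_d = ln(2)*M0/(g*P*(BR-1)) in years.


Breeding gain G = BR - 1 = 1.25 - 1 = 0.25
Fissile production rate = g * P * G = 0.95 * 2326 * 0.25 = 552.425 kg/yr
T_d = ln(2) * M0 / (g * P * G)
T_d = ln(2) * 7530 / 552.425 = 9.4482 yr

9.4482


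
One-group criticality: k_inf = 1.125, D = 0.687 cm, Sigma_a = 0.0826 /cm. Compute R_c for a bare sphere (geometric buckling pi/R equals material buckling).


L^2 = D / Sigma_a = 0.687 / 0.0826 = 8.317191 cm^2
B_m^2 = (k_inf - 1) / L^2 = (1.125 - 1) / 8.317191 = 0.01502911 /cm^2
For a bare sphere: B_g = pi/R, so R_c = pi / sqrt(B_m^2)
R_c = pi / sqrt(0.01502911) = 25.626 cm

25.626


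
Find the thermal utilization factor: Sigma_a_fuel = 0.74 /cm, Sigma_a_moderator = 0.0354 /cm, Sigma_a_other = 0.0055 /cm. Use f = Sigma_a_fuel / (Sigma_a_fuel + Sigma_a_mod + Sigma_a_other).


f = Sigma_a_fuel / (Sigma_a_fuel + Sigma_a_mod + Sigma_a_other)
f = 0.74 / (0.74 + 0.0354 + 0.0055)
f = 0.94762

0.94762


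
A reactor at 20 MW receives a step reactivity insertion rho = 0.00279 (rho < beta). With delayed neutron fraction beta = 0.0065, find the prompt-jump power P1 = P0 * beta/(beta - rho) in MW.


P1/P0 = beta / (beta - rho)
P1/P0 = 0.0065 / (0.0065 - 0.00279) = 1.752022
P1 = 20 * 1.752022 = 35.040 MW

35.040


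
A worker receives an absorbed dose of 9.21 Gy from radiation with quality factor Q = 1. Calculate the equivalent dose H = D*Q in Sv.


H = D * Q
H = 9.21 * 1
H = 9.2100 Sv

9.2100


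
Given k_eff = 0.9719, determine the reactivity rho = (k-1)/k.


rho = (k_eff - 1) / k_eff
rho = (0.9719 - 1) / 0.9719
rho = -0.028912

-0.028912


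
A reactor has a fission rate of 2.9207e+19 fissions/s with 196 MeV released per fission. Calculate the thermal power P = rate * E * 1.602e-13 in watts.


P = fission_rate * E_MeV * 1.602e-13
P = 2.9207e+19 * 196 * 1.602e-13
P = 9.1708e+08 W

9.1708e+08


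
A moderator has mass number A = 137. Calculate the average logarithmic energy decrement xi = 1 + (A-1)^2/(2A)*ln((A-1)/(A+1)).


xi = 1 + (A-1)^2/(2A) * ln((A-1)/(A+1))
xi = 1 + (137-1)^2/(2*137) * ln((137-1)/(137 +1))
xi = 0.014528

0.014528


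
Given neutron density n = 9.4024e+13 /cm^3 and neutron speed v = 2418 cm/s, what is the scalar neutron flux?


phi = n * v
phi = 9.4024e+13 * 2418
phi = 2.2735e+17 /cm^2/s

2.2735e+17


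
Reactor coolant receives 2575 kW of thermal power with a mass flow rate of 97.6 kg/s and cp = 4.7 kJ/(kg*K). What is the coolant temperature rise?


dT = Q / (m_dot * cp)
dT = 2575 / (97.6 * 4.7)
dT = 5.6134 C

5.6134


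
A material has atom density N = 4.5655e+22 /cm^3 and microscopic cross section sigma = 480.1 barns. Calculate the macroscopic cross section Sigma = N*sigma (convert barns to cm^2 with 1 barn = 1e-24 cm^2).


Sigma = N * sigma_barns * 1e-24
Sigma = 4.5655e+22 * 480.1 * 1e-24
Sigma = 21.919 /cm

21.919


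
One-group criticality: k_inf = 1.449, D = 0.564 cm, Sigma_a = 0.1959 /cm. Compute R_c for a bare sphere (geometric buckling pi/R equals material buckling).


L^2 = D / Sigma_a = 0.564 / 0.1959 = 2.879020 cm^2
B_m^2 = (k_inf - 1) / L^2 = (1.449 - 1) / 2.879020 = 0.1559558 /cm^2
For a bare sphere: B_g = pi/R, so R_c = pi / sqrt(B_m^2)
R_c = pi / sqrt(0.1559558) = 7.9552 cm

7.9552


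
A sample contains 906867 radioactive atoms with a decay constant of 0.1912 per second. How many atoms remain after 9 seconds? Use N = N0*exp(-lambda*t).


N = N0 * exp(-lambda * t)
N = 906867 * exp(-0.1912 * 9)
N = 162259

162259


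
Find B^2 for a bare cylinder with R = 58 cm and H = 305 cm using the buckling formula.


B^2 = (2.405/R)^2 + (pi/H)^2
B^2 = (2.405/58)^2 + (pi/305)^2
B^2 = 0.0018255 /cm^2

0.0018255


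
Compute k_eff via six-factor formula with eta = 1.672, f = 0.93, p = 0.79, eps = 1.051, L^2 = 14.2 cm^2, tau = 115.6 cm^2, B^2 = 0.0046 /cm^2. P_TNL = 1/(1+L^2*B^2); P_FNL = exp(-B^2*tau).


k_inf = eta*f*p*eps = 1.672*0.93*0.79*1.051 = 1.291068
P_TNL = 1/(1 + L^2*B^2) = 1/(1 + 14.2*0.0046) = 0.9386851
P_FNL = exp(-B^2*tau) = exp(-0.0046*115.6) = 0.5875699
k_eff = k_inf * P_TNL * P_FNL = 1.291068 * 0.9386851 * 0.5875699
k_eff = 0.71208

0.71208


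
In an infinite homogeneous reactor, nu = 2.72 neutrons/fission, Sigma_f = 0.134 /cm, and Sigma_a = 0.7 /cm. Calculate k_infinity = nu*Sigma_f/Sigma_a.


k_inf = nu * Sigma_f / Sigma_a
k_inf = 2.72 * 0.134 / 0.7
k_inf = 0.52069

0.52069


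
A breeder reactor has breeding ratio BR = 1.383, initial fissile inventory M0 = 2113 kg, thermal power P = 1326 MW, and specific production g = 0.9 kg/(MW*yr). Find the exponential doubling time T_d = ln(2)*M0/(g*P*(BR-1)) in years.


Breeding gain G = BR - 1 = 1.383 - 1 = 0.383
Fissile production rate = g * P * G = 0.9 * 1326 * 0.383 = 457.0722 kg/yr
T_d = ln(2) * M0 / (g * P * G)
T_d = ln(2) * 2113 / 457.0722 = 3.2044 yr

3.2044


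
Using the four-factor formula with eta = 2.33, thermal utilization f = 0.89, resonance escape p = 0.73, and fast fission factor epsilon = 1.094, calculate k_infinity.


k_inf = eta * f * p * epsilon
k_inf = 2.33 * 0.89 * 0.73 * 1.094
k_inf = 1.6561

1.6561


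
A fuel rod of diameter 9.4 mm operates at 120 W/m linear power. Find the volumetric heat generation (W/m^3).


r = D / 2 / 1000 = 9.4 / 2 / 1000 = 0.0047 m
q''' = q' / (pi * r^2)
q''' = 120 / (pi * 0.0047^2)
q''' = 1.7292e+06 W/m^3

1.7292e+06


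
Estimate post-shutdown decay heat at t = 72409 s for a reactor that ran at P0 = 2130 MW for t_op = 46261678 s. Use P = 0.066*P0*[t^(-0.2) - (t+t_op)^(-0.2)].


P/P0 = 0.066 * [t^(-0.2) - (t + t_op)^(-0.2)]
P/P0 = 0.066 * [72409^(-0.2) - (72409 + 46261678)^(-0.2)]
P/P0 = 0.066 * [0.1066698 - 0.02929678] = 0.005106619
P = 2130 * 0.005106619 = 10.877 MW

10.877


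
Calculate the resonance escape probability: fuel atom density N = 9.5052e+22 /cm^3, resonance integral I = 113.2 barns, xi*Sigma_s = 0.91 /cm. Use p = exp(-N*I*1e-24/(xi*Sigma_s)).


p = exp(-N * I * 1e-24 / (xi*Sigma_s))
p = exp(-9.5052e+22 * 113.2 * 1e-24 / 0.91)
p = 7.3262e-06

7.3262e-06


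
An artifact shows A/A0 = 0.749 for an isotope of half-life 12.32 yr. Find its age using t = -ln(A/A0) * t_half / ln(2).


lambda = ln(2) / t_half = ln(2) / 12.32 = 0.05626195 /yr
t = -ln(A/A0) / lambda
t = -ln(0.749) / 0.05626195
t = 5.1370 yr

5.1370


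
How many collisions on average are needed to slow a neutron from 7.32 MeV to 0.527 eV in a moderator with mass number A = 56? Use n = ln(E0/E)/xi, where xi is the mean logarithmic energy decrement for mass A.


xi = 1 + (A-1)^2/(2A)*ln((A-1)/(A+1)) = 0.03529286 (for A = 56)
n = ln(E0/E) / xi
n = ln(7.32e6 / 0.527) / 0.03529286
n = ln(1.388994e+07) / 0.03529286 = 466.01

466.01


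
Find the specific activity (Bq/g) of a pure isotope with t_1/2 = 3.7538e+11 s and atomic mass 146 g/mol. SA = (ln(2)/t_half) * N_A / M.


lambda = ln(2) / t_half = ln(2) / 3.7538e+11 = 1.846521e-12 /s
SA = lambda * N_A / M
SA = 1.846521e-12 * 6.022e23 / 146
SA = 7.6163e+09 Bq/g

7.6163e+09


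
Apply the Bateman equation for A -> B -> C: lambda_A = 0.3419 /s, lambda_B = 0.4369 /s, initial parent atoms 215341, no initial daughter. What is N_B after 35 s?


N_B(t) = lambda_A * N_A0 / (lambda_B - lambda_A) * [exp(-lambda_A*t) - exp(-lambda_B*t)]
exp(-0.3419*35) = 6.353530e-06; exp(-0.4369*35) = 2.285525e-07
N_B = 0.3419 * 215341 / (0.4369 - 0.3419) * (6.353530e-06 - 2.285525e-07)
N_B = 4.7469

4.7469


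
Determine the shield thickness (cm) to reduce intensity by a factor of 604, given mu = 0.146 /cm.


x = ln(factor) / mu
x = ln(604) / 0.146
x = 43.860 cm

43.860


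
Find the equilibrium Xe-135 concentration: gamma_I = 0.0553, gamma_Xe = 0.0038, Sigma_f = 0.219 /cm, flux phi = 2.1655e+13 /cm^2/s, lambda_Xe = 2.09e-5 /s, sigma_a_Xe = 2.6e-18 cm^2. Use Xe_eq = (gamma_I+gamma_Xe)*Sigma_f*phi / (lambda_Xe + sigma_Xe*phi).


Xe_eq = (gamma_I + gamma_Xe) * Sigma_f * phi / (lambda_Xe + sigma_Xe * phi)
Numerator = (0.0553 + 0.0038) * 0.219 * 2.1655e+13 = 2.802785e+11
Denominator = 2.09e-5 + 2.6e-18 * 2.1655e+13 = 7.720300e-05
Xe_eq = 2.802785e+11 / 7.720300e-05 = 3.6304e+15 /cm^3

3.6304e+15


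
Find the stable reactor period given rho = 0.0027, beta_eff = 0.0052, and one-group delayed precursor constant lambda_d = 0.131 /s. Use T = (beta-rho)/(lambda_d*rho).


T = (beta - rho) / (lambda_d * rho)
T = (0.0052 - 0.0027) / (0.131 * 0.0027)
T = 7.0681 s

7.0681


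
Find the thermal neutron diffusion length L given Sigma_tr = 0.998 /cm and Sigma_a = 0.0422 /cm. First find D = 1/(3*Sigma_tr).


D = 1 / (3 * Sigma_tr) = 1 / (3 * 0.998) = 0.3340013 cm
L = sqrt(D / Sigma_a)
L = sqrt(0.3340013 / 0.0422)
L = 2.8133 cm

2.8133
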